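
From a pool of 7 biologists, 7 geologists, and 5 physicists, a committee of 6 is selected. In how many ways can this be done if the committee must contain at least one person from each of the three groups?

Unrestricted: C(19,6) = 27132 ways to pick any 6 of the 19.
Selections missing a whole group: no biologists → C(12,6) = 924; no geologists → C(12,6) = 924; no physicists → C(14,6) = 3003.
Add back selections omitting two groups (i.e. drawn from a single group): C(7,6) + C(7,6) + C(5,6) = 14.
By inclusion–exclusion: 27132 − 4851 + 14 = 22295.

22295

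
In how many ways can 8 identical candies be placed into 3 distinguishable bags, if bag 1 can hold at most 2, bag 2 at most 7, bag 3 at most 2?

8

Without the upper bounds there are C(10,2) = 45 ways to split 8 among 3 bags.
Subtract solutions that violate a single cap (substitute x_i' = x_i − (cap_i+1)): x_1 ≥ 3 gives C(7,2) = 21; x_2 ≥ 8 gives C(2,2) = 1; x_3 ≥ 3 gives C(7,2) = 21. Together 43.
Add back pairs where two caps are both exceeded: 0 + 6 + 0 = 6.
By inclusion–exclusion the count is 45 − 43 + 6 = 8.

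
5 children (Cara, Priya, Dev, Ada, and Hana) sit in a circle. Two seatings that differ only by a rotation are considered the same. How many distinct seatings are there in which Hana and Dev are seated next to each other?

Treat {Hana, Dev} as one unit (2 internal orders) and seat the resulting 4 units around the table: (3)! circular arrangements.
So 2 × (3)! = 2 × 6 = 12.

12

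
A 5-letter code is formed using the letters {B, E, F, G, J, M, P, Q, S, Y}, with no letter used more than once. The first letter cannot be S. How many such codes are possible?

The first letter has 10−1 = 9 choices (anything except S).
The remaining 4 letters are filled from the other 9 symbols without repetition: 9 × 8 × 7 × 6 = 3024.
Total: 9 × 3024 = 27216.

27216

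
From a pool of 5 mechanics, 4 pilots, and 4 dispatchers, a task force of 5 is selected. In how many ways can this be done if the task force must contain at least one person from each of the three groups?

Unrestricted: C(13,5) = 1287 ways to pick any 5 of the 13.
Selections missing a whole group: no mechanics → C(8,5) = 56; no pilots → C(9,5) = 126; no dispatchers → C(9,5) = 126.
Add back selections omitting two groups (i.e. drawn from a single group): C(5,5) + C(4,5) + C(4,5) = 1.
By inclusion–exclusion: 1287 − 308 + 1 = 980.

980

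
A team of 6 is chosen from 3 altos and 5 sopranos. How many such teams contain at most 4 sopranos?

Split by how many sopranos are chosen (0 through 4).
Sum: C(5,0)·C(3,6) + C(5,1)·C(3,5) + C(5,2)·C(3,4) + C(5,3)·C(3,3) + C(5,4)·C(3,2) = 0 + 0 + 0 + 10 + 15 = 25.

25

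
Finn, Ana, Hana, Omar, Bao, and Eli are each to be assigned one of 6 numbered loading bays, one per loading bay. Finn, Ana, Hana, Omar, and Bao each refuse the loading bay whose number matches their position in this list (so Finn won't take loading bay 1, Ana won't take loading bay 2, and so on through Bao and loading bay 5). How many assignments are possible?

309

Let Aᵢ (for 1 ≤ i ≤ 5) be the placements that put person i in their forbidden loading bay. Any j of these fix j positions, leaving (6−j)! ways to fill the rest, and there are C(5,j) ways to pick which j.
By inclusion–exclusion, the number of valid placements is Σ_{j=0}^{5} (−1)^j C(5,j)·(6−j)!.
Computing: 720 − 600 + 240 − 60 + 10 − 1 = 309.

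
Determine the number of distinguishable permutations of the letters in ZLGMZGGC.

3360

ZLGMZGGC has 8 letters with G appearing 3 times and Z appearing twice.
The number of distinct arrangements is 8!/(3!·2!) = 40320/12 = 3360.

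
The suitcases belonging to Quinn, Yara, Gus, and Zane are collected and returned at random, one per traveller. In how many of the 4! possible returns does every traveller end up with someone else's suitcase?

Count assignments avoiding every fixed point. For any j of the 4 travellers fixed to their own suitcase, the other 4−j can be arranged in (4−j)! ways.
By inclusion–exclusion this is Σ_{j=0}^{4} (−1)^j C(4,j)·(4−j)!.
Computing: 24 − 24 + 12 − 4 + 1 = 9.

9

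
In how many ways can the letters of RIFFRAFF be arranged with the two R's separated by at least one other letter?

630

Total arrangements of RIFFRAFF: 8!/(4!·2!) = 840.
Arrangements with the R's together: treat RR as one letter, giving (7)!/(4!) = 210.
Hence 840 − 210 = 630.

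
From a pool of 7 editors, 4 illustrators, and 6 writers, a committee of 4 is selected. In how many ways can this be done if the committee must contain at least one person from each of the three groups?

1176

Unrestricted: C(17,4) = 2380 ways to pick any 4 of the 17.
Selections missing a whole group: no editors → C(10,4) = 210; no illustrators → C(13,4) = 715; no writers → C(11,4) = 330.
Add back selections omitting two groups (i.e. drawn from a single group): C(7,4) + C(4,4) + C(6,4) = 51.
By inclusion–exclusion: 2380 − 1255 + 51 = 1176.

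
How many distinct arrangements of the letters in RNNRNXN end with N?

Fix N in the last position and arrange the remaining 6 letters.
Those 6 letters have N appearing 3 times and R appearing twice, giving (6)!/(3!·2!) = 60.

60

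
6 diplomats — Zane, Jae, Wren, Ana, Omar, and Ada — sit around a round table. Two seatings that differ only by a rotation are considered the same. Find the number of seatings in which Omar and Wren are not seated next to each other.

All circular seatings of 6 people number (5)! = 120.
Those with Omar next to Wren: fuse the pair into one unit and seat 5 units around a circle — 2·(4)! = 48.
Subtracting, 120 − 48 = 72.

72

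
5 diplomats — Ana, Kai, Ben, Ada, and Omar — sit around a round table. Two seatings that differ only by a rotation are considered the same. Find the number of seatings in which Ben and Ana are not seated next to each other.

12

Without the restriction there are (4)! = 24 seatings.
Seatings with Ben beside Ana: treat them as a block with 2 internal orders, giving 2 × (3)! = 12.
Subtracting, 24 − 12 = 12.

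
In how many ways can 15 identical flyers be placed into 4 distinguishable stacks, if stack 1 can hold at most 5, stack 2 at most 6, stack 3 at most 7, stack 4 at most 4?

105

By stars and bars, unrestricted non-negative solutions to x_1+…+x_4 = 15 number C(15+3,3) = 816.
Subtract solutions that violate a single cap (substitute x_i' = x_i − (cap_i+1)): x_1 ≥ 6 gives C(12,3) = 220; x_2 ≥ 7 gives C(11,3) = 165; x_3 ≥ 8 gives C(10,3) = 120; x_4 ≥ 5 gives C(13,3) = 286. Together 791.
Add back pairs where two caps are both exceeded: 10 + 4 + 35 + 1 + 20 + 10 = 80.
By inclusion–exclusion the count is 816 − 791 + 80 = 105.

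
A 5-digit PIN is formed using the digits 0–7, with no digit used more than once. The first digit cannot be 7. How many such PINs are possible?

5880

The first digit has 8−1 = 7 choices (anything except 7).
The remaining 4 digits are filled from the other 7 symbols without repetition: 7 × 6 × 5 × 4 = 840.
Total: 7 × 840 = 5880.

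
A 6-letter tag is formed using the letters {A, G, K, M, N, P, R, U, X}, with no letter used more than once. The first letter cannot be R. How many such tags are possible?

53760

The first letter has 9−1 = 8 choices (anything except R).
The remaining 5 letters are filled from the other 8 symbols without repetition: 8 × 7 × 6 × 5 × 4 = 6720.
Total: 8 × 6720 = 53760.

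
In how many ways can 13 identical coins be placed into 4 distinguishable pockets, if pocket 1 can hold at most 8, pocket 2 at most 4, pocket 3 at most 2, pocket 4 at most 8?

Ignoring the caps, the number of non-negative solutions to x_1+…+x_4 = 13 is C(16,3) = 560.
Subtract solutions that violate a single cap (substitute x_i' = x_i − (cap_i+1)): x_1 ≥ 9 gives C(7,3) = 35; x_2 ≥ 5 gives C(11,3) = 165; x_3 ≥ 3 gives C(13,3) = 286; x_4 ≥ 9 gives C(7,3) = 35. Together 521.
Add back pairs where two caps are both exceeded: 0 + 4 + 0 + 56 + 0 + 4 = 64.
By inclusion–exclusion the count is 560 − 521 + 64 = 103.

103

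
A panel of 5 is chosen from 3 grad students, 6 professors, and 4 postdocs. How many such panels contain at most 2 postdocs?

Split by how many postdocs are chosen (0 through 2).
Sum: C(4,0)·C(9,5) + C(4,1)·C(9,4) + C(4,2)·C(9,3) = 126 + 504 + 504 = 1134.

1134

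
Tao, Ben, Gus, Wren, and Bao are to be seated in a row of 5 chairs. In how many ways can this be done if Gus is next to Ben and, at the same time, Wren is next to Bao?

Treat {Gus,Ben} as one block (2 orders) and {Wren,Bao} as another (2 orders).
That leaves 3 units to arrange: 2 × 2 × 3! = 4 × 6 = 24.

24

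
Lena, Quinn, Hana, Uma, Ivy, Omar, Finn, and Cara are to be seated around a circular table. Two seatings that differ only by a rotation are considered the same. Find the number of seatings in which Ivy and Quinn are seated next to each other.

Treat {Ivy, Quinn} as one unit (2 internal orders) and seat the resulting 7 units around the table: (6)! circular arrangements.
So 2 × (6)! = 2 × 720 = 1440.

1440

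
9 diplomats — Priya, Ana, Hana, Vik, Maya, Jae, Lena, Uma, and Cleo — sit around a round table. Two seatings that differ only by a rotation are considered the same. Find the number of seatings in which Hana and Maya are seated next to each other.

Glue Hana and Maya into a block (2 internal orders). Seating 8 units around a circle gives (7)! arrangements.
So 2 × (7)! = 2 × 5040 = 10080.

10080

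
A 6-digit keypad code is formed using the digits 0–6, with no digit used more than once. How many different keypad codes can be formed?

With no repetition, fill the 6 digits in order: 7 choices, then 6, down to 2.
7 × 6 × 5 × 4 × 3 × 2 = 5040.

5040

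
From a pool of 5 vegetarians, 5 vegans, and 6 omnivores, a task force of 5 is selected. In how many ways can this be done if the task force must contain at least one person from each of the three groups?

3200

With no constraint there are C(16,5) = 4368 possible selections.
Subtract selections that omit an entire group: no vegetarians → C(11,5) = 462; no vegans → C(11,5) = 462; no omnivores → C(10,5) = 252.
Add back selections omitting two groups (i.e. drawn from a single group): C(5,5) + C(5,5) + C(6,5) = 8.
By inclusion–exclusion: 4368 − 1176 + 8 = 3200.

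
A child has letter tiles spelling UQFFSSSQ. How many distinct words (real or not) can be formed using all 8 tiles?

1680

The 8 letters of UQFFSSSQ have repeats: F appearing twice, Q appearing twice, and S appearing 3 times.
Dividing 8! = 40320 by 3!·2!·2! = 24 for the repeated letters gives 1680.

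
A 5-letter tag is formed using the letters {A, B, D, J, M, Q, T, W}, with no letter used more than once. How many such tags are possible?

With no repetition, fill the 5 letters in order: 8 choices, then 7, down to 4.
8 × 7 × 6 × 5 × 4 = 6720.

6720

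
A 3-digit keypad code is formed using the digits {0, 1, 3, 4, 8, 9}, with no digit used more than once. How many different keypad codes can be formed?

With no repetition, fill the 3 digits in order: 6 choices, then 5, down to 4.
6 × 5 × 4 = 120.

120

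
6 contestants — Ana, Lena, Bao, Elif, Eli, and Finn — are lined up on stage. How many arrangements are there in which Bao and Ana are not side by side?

480

There are 6! = 720 arrangements in all. If Bao and Ana are adjacent, merging them into one block gives 2·(5)! = 240 arrangements.
Complementary counting: 720 − 240 = 480.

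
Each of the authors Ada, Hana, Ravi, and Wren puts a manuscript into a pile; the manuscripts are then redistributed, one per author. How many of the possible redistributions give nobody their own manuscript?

Count assignments avoiding every fixed point. For any j of the 4 authors fixed to their own manuscript, the other 4−j can be arranged in (4−j)! ways.
By inclusion–exclusion this is Σ_{j=0}^{4} (−1)^j C(4,j)·(4−j)!.
Computing: 24 − 24 + 12 − 4 + 1 = 9.

9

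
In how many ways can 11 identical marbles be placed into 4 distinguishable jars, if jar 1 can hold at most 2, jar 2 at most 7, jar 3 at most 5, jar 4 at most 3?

53

By stars and bars, unrestricted non-negative solutions to x_1+…+x_4 = 11 number C(11+3,3) = 364.
Subtract solutions that violate a single cap (substitute x_i' = x_i − (cap_i+1)): x_1 ≥ 3 gives C(11,3) = 165; x_2 ≥ 8 gives C(6,3) = 20; x_3 ≥ 6 gives C(8,3) = 56; x_4 ≥ 4 gives C(10,3) = 120. Together 361.
Add back pairs where two caps are both exceeded: 1 + 10 + 35 + 0 + 0 + 4 = 50.
By inclusion–exclusion the count is 364 − 361 + 50 = 53.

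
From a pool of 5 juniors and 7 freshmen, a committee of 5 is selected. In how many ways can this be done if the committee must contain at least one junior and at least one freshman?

770

With no constraint there are C(12,5) = 792 possible selections.
Selections missing a whole group: no juniors → C(7,5) = 21; no freshmen → C(5,5) = 1.
Both groups omitted at once is impossible, so 792 − 22 = 770.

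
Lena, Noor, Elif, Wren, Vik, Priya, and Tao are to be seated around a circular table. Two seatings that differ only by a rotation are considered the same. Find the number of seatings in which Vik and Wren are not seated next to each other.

480

All circular seatings of 7 people number (6)! = 720.
Seatings with Vik beside Wren: treat them as a block with 2 internal orders, giving 2 × (5)! = 240.
Subtracting, 720 − 240 = 480.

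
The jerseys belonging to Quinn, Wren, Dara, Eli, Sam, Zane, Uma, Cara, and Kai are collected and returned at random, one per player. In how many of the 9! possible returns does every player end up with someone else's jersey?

Count assignments avoiding every fixed point. For any j of the 9 players fixed to their old jersey, the other 9−j can be arranged in (9−j)! ways.
By inclusion–exclusion this is Σ_{j=0}^{9} (−1)^j C(9,j)·(9−j)!.
Computing: 362880 − 362880 + 181440 − 60480 + 15120 − 3024 + 504 − 72 + 9 − 1 = 133496.

133496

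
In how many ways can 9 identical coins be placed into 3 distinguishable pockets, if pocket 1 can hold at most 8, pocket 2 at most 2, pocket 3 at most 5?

17

Without the upper bounds there are C(11,2) = 55 ways to split 9 among 3 pockets.
Subtract solutions that violate a single cap (substitute x_i' = x_i − (cap_i+1)): x_1 ≥ 9 gives C(2,2) = 1; x_2 ≥ 3 gives C(8,2) = 28; x_3 ≥ 6 gives C(5,2) = 10. Together 39.
Add back pairs where two caps are both exceeded: 0 + 0 + 1 = 1.
By inclusion–exclusion the count is 55 − 39 + 1 = 17.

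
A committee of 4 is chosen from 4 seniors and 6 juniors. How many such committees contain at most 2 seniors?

Split by how many seniors are chosen (0 through 2).
Sum: C(4,0)·C(6,4) + C(4,1)·C(6,3) + C(4,2)·C(6,2) = 15 + 80 + 90 = 185.

185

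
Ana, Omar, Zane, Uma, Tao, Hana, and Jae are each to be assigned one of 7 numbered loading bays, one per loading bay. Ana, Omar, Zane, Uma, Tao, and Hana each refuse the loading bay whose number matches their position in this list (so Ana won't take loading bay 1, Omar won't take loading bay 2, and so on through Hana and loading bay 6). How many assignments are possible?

2119

Let Aᵢ (for 1 ≤ i ≤ 6) be the placements that put person i in their forbidden loading bay. Any j of these fix j positions, leaving (7−j)! ways to fill the rest, and there are C(6,j) ways to pick which j.
By inclusion–exclusion, the number of valid placements is Σ_{j=0}^{6} (−1)^j C(6,j)·(7−j)!.
Computing: 5040 − 4320 + 1800 − 480 + 90 − 12 + 1 = 2119.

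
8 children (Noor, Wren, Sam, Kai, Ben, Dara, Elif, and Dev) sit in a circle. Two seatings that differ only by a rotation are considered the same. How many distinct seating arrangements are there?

Fix one person's seat to break rotational symmetry; the remaining 7 people can be arranged in (7)! = 5040 ways.

5040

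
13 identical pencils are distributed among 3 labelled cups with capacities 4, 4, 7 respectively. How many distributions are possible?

6

By stars and bars, unrestricted non-negative solutions to x_1+…+x_3 = 13 number C(13+2,2) = 105.
Subtract solutions that violate a single cap (substitute x_i' = x_i − (cap_i+1)): x_1 ≥ 5 gives C(10,2) = 45; x_2 ≥ 5 gives C(10,2) = 45; x_3 ≥ 8 gives C(7,2) = 21. Together 111.
Add back pairs where two caps are both exceeded: 10 + 1 + 1 = 12.
By inclusion–exclusion the count is 105 − 111 + 12 = 6.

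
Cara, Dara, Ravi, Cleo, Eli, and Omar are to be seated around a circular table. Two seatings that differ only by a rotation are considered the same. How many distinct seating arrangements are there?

120

Around a circle, 6 distinct people have 6!/6 = (5)! = 120 rotationally distinct seatings.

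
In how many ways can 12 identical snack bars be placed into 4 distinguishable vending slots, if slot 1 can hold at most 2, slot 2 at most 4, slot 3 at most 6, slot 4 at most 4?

Ignoring the caps, the number of non-negative solutions to x_1+…+x_4 = 12 is C(15,3) = 455.
Subtract solutions that violate a single cap (substitute x_i' = x_i − (cap_i+1)): x_1 ≥ 3 gives C(12,3) = 220; x_2 ≥ 5 gives C(10,3) = 120; x_3 ≥ 7 gives C(8,3) = 56; x_4 ≥ 5 gives C(10,3) = 120. Together 516.
Add back pairs where two caps are both exceeded: 35 + 10 + 35 + 1 + 10 + 1 = 92.
By inclusion–exclusion the count is 455 − 516 + 92 = 31.

31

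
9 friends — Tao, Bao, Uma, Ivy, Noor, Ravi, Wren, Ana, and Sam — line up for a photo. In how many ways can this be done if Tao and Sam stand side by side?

80640

Glue Tao and Sam into one block (2 internal orders), leaving 8 units to arrange in a row.
So the count is 2·(8)! = 80640.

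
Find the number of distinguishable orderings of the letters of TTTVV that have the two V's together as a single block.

4

Treat the 2 copies of V as a single block. The multiset to arrange is then {VV, T, T, T}, 4 items in all.
That gives (4)!/(3!) = 4 arrangements.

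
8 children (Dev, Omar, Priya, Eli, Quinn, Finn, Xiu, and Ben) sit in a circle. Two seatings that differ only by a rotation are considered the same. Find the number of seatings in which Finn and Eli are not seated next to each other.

3600

All circular seatings of 8 people number (7)! = 5040.
Seatings with Finn beside Eli: treat them as a block with 2 internal orders, giving 2 × (6)! = 1440.
Subtracting, 5040 − 1440 = 3600.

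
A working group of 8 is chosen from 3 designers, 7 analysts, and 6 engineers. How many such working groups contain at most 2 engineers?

3915

Split by how many engineers are chosen (0 through 2).
Sum: C(6,0)·C(10,8) + C(6,1)·C(10,7) + C(6,2)·C(10,6) = 45 + 720 + 3150 = 3915.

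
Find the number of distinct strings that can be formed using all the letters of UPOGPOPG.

1680

UPOGPOPG has 8 letters with G appearing twice, O appearing twice, and P appearing 3 times.
So there are 8! / (3!·2!·2!) = 1680 distinguishable arrangements.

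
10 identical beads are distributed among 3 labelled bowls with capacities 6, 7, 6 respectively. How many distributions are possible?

40

Ignoring the caps, the number of non-negative solutions to x_1+…+x_3 = 10 is C(12,2) = 66.
Subtract solutions that violate a single cap (substitute x_i' = x_i − (cap_i+1)): x_1 ≥ 7 gives C(5,2) = 10; x_2 ≥ 8 gives C(4,2) = 6; x_3 ≥ 7 gives C(5,2) = 10. Together 26.
No two caps can be exceeded simultaneously, so the pair terms are all 0.
By inclusion–exclusion the count is 66 − 26 + 0 = 40.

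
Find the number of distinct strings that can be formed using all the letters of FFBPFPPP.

The 8 letters of FFBPFPPP have repeats: F appearing 3 times and P appearing 4 times.
Dividing 8! = 40320 by 4!·3! = 144 for the repeated letters gives 280.

280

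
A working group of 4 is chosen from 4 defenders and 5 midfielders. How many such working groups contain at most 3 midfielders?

121

Split by how many midfielders are chosen (0 through 3).
Sum: C(5,0)·C(4,4) + C(5,1)·C(4,3) + C(5,2)·C(4,2) + C(5,3)·C(4,1) = 1 + 20 + 60 + 40 = 121.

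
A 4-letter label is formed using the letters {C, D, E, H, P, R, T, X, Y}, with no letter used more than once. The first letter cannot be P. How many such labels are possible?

The first letter has 9−1 = 8 choices (anything except P).
The remaining 3 letters are filled from the other 8 symbols without repetition: 8 × 7 × 6 = 336.
Total: 8 × 336 = 2688.

2688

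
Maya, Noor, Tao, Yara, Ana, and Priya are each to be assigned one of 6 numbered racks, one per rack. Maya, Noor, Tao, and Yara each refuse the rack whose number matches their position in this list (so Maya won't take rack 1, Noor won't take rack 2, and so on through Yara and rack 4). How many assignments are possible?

Let Aᵢ (for 1 ≤ i ≤ 4) be the placements that put person i in their forbidden rack. Any j of these fix j positions, leaving (6−j)! ways to fill the rest, and there are C(4,j) ways to pick which j.
By inclusion–exclusion, the number of valid placements is Σ_{j=0}^{4} (−1)^j C(4,j)·(6−j)!.
Computing: 720 − 480 + 144 − 24 + 2 = 362.

362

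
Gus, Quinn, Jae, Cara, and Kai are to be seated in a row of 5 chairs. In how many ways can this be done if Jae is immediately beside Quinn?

Place the 3 others and the Jae-Quinn pair as 4 objects in a line; the pair has 2 internal arrangements.
That gives 2 × 4! = 2 × 24 = 48.

48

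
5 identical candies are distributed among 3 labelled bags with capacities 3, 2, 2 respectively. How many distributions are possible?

Ignoring the caps, the number of non-negative solutions to x_1+…+x_3 = 5 is C(7,2) = 21.
Subtract solutions that violate a single cap (substitute x_i' = x_i − (cap_i+1)): x_1 ≥ 4 gives C(3,2) = 3; x_2 ≥ 3 gives C(4,2) = 6; x_3 ≥ 3 gives C(4,2) = 6. Together 15.
No two caps can be exceeded simultaneously, so the pair terms are all 0.
By inclusion–exclusion the count is 21 − 15 + 0 = 6.

6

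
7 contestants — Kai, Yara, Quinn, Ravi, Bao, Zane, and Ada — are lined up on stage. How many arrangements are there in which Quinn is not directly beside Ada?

3600

Of the 7! = 5040 arrangements, those with Quinn and Ada adjacent number 2 × 6! = 1440 (treat the pair as a block with 2 internal orders).
Complementary counting: 5040 − 1440 = 3600.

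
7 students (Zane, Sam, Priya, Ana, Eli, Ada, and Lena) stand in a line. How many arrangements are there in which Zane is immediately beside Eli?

Glue Zane and Eli into one block (2 internal orders), leaving 6 units to arrange in a row.
So the count is 2·(6)! = 1440.

1440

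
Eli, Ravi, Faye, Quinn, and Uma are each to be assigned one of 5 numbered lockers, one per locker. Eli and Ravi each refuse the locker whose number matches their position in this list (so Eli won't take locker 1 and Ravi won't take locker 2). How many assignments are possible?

Let Aᵢ (for i ∈ {1, 2}) be the placements that put person i in their forbidden locker. Any j of these fix j positions, leaving (5−j)! ways to fill the rest, and there are C(2,j) ways to pick which j.
By inclusion–exclusion, the number of valid placements is Σ_{j=0}^{2} (−1)^j C(2,j)·(5−j)!.
Computing: 120 − 48 + 6 = 78.

78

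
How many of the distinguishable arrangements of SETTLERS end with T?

Fix T in the last position and arrange the remaining 7 letters.
Those 7 letters have E appearing twice and S appearing twice, giving (7)!/(2!·2!) = 1260.

1260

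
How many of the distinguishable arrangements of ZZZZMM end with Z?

10

Fix Z in the last position and arrange the remaining 5 letters.
Those 5 letters have M appearing twice and Z appearing 3 times, giving (5)!/(3!·2!) = 10.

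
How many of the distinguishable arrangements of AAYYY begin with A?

With the first slot taken by A, it remains to arrange the other 4 letters (AYYY).
Those 4 letters have Y appearing 3 times, giving (4)!/(3!) = 4.

4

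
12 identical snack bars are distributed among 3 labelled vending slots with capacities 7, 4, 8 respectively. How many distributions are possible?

Ignoring the caps, the number of non-negative solutions to x_1+…+x_3 = 12 is C(14,2) = 91.
Subtract solutions that violate a single cap (substitute x_i' = x_i − (cap_i+1)): x_1 ≥ 8 gives C(6,2) = 15; x_2 ≥ 5 gives C(9,2) = 36; x_3 ≥ 9 gives C(5,2) = 10. Together 61.
No two caps can be exceeded simultaneously, so the pair terms are all 0.
By inclusion–exclusion the count is 91 − 61 + 0 = 30.

30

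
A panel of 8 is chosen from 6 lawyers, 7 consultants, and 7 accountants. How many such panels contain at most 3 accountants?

94380

Split by how many accountants are chosen (0 through 3).
Sum: C(7,0)·C(13,8) + C(7,1)·C(13,7) + C(7,2)·C(13,6) + C(7,3)·C(13,5) = 1287 + 12012 + 36036 + 45045 = 94380.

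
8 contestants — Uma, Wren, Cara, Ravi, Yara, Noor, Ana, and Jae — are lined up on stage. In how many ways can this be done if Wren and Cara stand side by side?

10080

Glue Wren and Cara into one block (2 internal orders), leaving 7 units to arrange in a row.
So the count is 2·(7)! = 10080.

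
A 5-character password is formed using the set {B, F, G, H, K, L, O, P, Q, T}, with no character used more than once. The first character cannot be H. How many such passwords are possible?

The first character has 10−1 = 9 choices (anything except H).
The remaining 4 characters are filled from the other 9 symbols without repetition: 9 × 8 × 7 × 6 = 3024.
Total: 9 × 3024 = 27216.

27216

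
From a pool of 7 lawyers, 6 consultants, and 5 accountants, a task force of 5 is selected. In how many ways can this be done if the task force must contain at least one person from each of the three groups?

6055

Total 5-person selections from all 18: C(18,5) = 8568.
Subtract selections that omit an entire group: no lawyers → C(11,5) = 462; no consultants → C(12,5) = 792; no accountants → C(13,5) = 1287.
Add back selections omitting two groups (i.e. drawn from a single group): C(7,5) + C(6,5) + C(5,5) = 28.
By inclusion–exclusion: 8568 − 2541 + 28 = 6055.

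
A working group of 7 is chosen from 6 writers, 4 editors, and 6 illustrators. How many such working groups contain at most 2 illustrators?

Split by how many illustrators are chosen (0 through 2).
Sum: C(6,0)·C(10,7) + C(6,1)·C(10,6) + C(6,2)·C(10,5) = 120 + 1260 + 3780 = 5160.

5160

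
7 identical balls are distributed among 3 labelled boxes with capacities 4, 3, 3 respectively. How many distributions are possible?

By stars and bars, unrestricted non-negative solutions to x_1+…+x_3 = 7 number C(7+2,2) = 36.
Subtract solutions that violate a single cap (substitute x_i' = x_i − (cap_i+1)): x_1 ≥ 5 gives C(4,2) = 6; x_2 ≥ 4 gives C(5,2) = 10; x_3 ≥ 4 gives C(5,2) = 10. Together 26.
No two caps can be exceeded simultaneously, so the pair terms are all 0.
By inclusion–exclusion the count is 36 − 26 + 0 = 10.

10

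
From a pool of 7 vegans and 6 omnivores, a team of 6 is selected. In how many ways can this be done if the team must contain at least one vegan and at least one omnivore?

With no constraint there are C(13,6) = 1716 possible selections.
Selections missing a whole group: no vegans → C(6,6) = 1; no omnivores → C(7,6) = 7.
Both groups omitted at once is impossible, so 1716 − 8 = 1708.

1708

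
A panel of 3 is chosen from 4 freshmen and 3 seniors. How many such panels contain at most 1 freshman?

Split by how many freshmen are chosen (0 through 1).
Sum: C(4,0)·C(3,3) + C(4,1)·C(3,2) = 1 + 12 = 13.

13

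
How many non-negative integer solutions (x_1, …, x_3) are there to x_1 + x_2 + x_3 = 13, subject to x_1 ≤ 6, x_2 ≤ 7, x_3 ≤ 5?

21

Without the upper bounds there are C(15,2) = 105 ways to split 13 among 3 variables.
Subtract solutions that violate a single cap (substitute x_i' = x_i − (cap_i+1)): x_1 ≥ 7 gives C(8,2) = 28; x_2 ≥ 8 gives C(7,2) = 21; x_3 ≥ 6 gives C(9,2) = 36. Together 85.
Add back pairs where two caps are both exceeded: 0 + 1 + 0 = 1.
By inclusion–exclusion the count is 105 − 85 + 1 = 21.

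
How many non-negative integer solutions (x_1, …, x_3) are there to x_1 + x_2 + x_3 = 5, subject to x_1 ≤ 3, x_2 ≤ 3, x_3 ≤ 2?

9

Without the upper bounds there are C(7,2) = 21 ways to split 5 among 3 variables.
Subtract solutions that violate a single cap (substitute x_i' = x_i − (cap_i+1)): x_1 ≥ 4 gives C(3,2) = 3; x_2 ≥ 4 gives C(3,2) = 3; x_3 ≥ 3 gives C(4,2) = 6. Together 12.
No two caps can be exceeded simultaneously, so the pair terms are all 0.
By inclusion–exclusion the count is 21 − 12 + 0 = 9.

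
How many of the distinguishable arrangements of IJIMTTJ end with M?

Fix M in the last position and arrange the remaining 6 letters.
Those 6 letters have I appearing twice, J appearing twice, and T appearing twice, giving (6)!/(2!·2!·2!) = 90.

90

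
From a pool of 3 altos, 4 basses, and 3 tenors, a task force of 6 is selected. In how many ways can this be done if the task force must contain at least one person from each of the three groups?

Total 6-person selections from all 10: C(10,6) = 210.
Subtract selections that omit an entire group: no altos → C(7,6) = 7; no basses → C(6,6) = 1; no tenors → C(7,6) = 7.
Add back selections omitting two groups (i.e. drawn from a single group): C(3,6) + C(4,6) + C(3,6) = 0.
By inclusion–exclusion: 210 − 15 + 0 = 195.

195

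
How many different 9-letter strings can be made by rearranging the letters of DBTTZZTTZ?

DBTTZZTTZ has 9 letters with T appearing 4 times and Z appearing 3 times.
So there are 9! / (4!·3!) = 2520 distinguishable arrangements.

2520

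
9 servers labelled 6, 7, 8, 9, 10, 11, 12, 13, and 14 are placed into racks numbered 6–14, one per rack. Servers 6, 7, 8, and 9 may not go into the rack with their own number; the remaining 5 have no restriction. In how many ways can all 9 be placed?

Let Aᵢ (for 6 ≤ i ≤ 9) be the placements that put server i in its forbidden rack. Any j of these fix j positions, leaving (9−j)! ways to fill the rest, and there are C(4,j) ways to pick which j.
By inclusion–exclusion, the number of valid placements is Σ_{j=0}^{4} (−1)^j C(4,j)·(9−j)!.
Computing: 362880 − 161280 + 30240 − 2880 + 120 = 229080.

229080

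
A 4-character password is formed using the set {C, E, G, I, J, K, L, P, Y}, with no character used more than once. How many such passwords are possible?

With no repetition, fill the 4 characters in order: 9 choices, then 8, down to 6.
That product is 9 × 8 × 7 × 6 = 3024.

3024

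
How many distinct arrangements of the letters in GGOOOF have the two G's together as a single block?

Treat the 2 copies of G as a single block. The multiset to arrange is then {GG, F, O, O, O}, 5 items in all.
That gives (5)!/(3!) = 20 arrangements.

20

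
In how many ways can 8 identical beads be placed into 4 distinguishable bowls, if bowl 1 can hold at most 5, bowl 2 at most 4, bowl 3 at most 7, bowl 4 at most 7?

Ignoring the caps, the number of non-negative solutions to x_1+…+x_4 = 8 is C(11,3) = 165.
Subtract solutions that violate a single cap (substitute x_i' = x_i − (cap_i+1)): x_1 ≥ 6 gives C(5,3) = 10; x_2 ≥ 5 gives C(6,3) = 20; x_3 ≥ 8 gives C(3,3) = 1; x_4 ≥ 8 gives C(3,3) = 1. Together 32.
No two caps can be exceeded simultaneously, so the pair terms are all 0.
By inclusion–exclusion the count is 165 − 32 + 0 = 133.

133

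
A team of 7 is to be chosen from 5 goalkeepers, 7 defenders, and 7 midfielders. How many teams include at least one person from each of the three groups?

Unrestricted: C(19,7) = 50388 ways to pick any 7 of the 19.
Selections missing a whole group: no goalkeepers → C(14,7) = 3432; no defenders → C(12,7) = 792; no midfielders → C(12,7) = 792.
Add back selections omitting two groups (i.e. drawn from a single group): C(5,7) + C(7,7) + C(7,7) = 2.
By inclusion–exclusion: 50388 − 5016 + 2 = 45374.

45374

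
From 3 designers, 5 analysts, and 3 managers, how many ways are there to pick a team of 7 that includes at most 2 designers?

260

Split by how many designers are chosen (0 through 2).
Sum: C(3,0)·C(8,7) + C(3,1)·C(8,6) + C(3,2)·C(8,5) = 8 + 84 + 168 = 260.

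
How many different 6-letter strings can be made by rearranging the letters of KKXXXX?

15

Letter multiplicities in KKXXXX: K×2, X×4.
Dividing 6! = 720 by 4!·2! = 48 for the repeated letters gives 15.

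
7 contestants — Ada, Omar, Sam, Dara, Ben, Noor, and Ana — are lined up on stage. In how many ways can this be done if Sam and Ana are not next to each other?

3600

Of the 7! = 5040 arrangements, those with Sam and Ana adjacent number 2 × 6! = 1440 (treat the pair as a block with 2 internal orders).
Complementary counting: 5040 − 1440 = 3600.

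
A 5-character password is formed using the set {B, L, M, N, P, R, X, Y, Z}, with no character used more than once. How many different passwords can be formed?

With no repetition, fill the 5 characters in order: 9 choices, then 8, down to 5.
9 × 8 × 7 × 6 × 5 = 15120.

15120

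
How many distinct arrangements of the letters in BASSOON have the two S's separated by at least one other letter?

There are 7!/(2!·2!) = 1260 arrangements of BASSOON in total.
Arrangements with the S's together: treat SS as one letter, giving (6)!/(2!) = 360.
Subtracting, 1260 − 360 = 900 arrangements keep the S's apart.

900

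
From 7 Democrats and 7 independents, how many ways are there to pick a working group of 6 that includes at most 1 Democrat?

154

Split by how many Democrats are chosen (0 through 1).
Sum: C(7,0)·C(7,6) + C(7,1)·C(7,5) = 7 + 147 = 154.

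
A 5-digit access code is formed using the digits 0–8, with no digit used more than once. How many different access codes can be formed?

15120

This is a permutation of 5 out of 9: P(9,5) = 9!/4!.
9 × 8 × 7 × 6 × 5 = 15120.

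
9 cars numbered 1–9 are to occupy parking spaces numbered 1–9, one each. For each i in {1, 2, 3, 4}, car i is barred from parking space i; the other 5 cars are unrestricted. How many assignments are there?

229080

Let Aᵢ (for 1 ≤ i ≤ 4) be the placements that put car i in its forbidden parking space. Any j of these fix j positions, leaving (9−j)! ways to fill the rest, and there are C(4,j) ways to pick which j.
By inclusion–exclusion, the number of valid placements is Σ_{j=0}^{4} (−1)^j C(4,j)·(9−j)!.
Computing: 362880 − 161280 + 30240 − 2880 + 120 = 229080.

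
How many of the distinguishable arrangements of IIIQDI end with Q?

5

With the last slot taken by Q, it remains to arrange the other 5 letters (IIIDI).
Those 5 letters have I appearing 4 times, giving (5)!/(4!) = 5.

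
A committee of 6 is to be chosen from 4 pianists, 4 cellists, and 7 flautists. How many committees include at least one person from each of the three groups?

Unrestricted: C(15,6) = 5005 ways to pick any 6 of the 15.
Subtract selections that omit an entire group: no pianists → C(11,6) = 462; no cellists → C(11,6) = 462; no flautists → C(8,6) = 28.
Add back selections omitting two groups (i.e. drawn from a single group): C(4,6) + C(4,6) + C(7,6) = 7.
By inclusion–exclusion: 5005 − 952 + 7 = 4060.

4060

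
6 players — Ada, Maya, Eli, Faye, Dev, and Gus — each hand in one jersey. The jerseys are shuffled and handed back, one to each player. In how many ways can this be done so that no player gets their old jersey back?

This is the derangement count D_6: permutations of 6 items with no fixed point.
By inclusion–exclusion this is Σ_{j=0}^{6} (−1)^j C(6,j)·(6−j)!.
Computing: 720 − 720 + 360 − 120 + 30 − 6 + 1 = 265.

265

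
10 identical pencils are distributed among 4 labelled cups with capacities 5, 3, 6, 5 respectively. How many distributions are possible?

Without the upper bounds there are C(13,3) = 286 ways to split 10 among 4 cups.
Subtract solutions that violate a single cap (substitute x_i' = x_i − (cap_i+1)): x_1 ≥ 6 gives C(7,3) = 35; x_2 ≥ 4 gives C(9,3) = 84; x_3 ≥ 7 gives C(6,3) = 20; x_4 ≥ 6 gives C(7,3) = 35. Together 174.
Add back pairs where two caps are both exceeded: 1 + 0 + 0 + 0 + 1 + 0 = 2.
By inclusion–exclusion the count is 286 − 174 + 2 = 114.

114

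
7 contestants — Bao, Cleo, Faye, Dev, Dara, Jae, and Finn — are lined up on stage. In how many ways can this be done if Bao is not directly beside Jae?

Of the 7! = 5040 arrangements, those with Bao and Jae adjacent number 2 × 6! = 1440 (treat the pair as a block with 2 internal orders).
So 5040 − 1440 = 3600 arrangements keep them apart.

3600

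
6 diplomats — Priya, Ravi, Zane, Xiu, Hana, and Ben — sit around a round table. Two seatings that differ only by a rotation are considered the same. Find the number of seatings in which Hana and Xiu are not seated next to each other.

All circular seatings of 6 people number (5)! = 120.
Seatings with Hana beside Xiu: treat them as a block with 2 internal orders, giving 2 × (4)! = 48.
Subtracting, 120 − 48 = 72.

72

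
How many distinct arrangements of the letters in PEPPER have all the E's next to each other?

20

Treat the 2 copies of E as a single block. The multiset to arrange is then {EE, P, P, P, R}, 5 items in all.
That gives (5)!/(3!) = 20 arrangements.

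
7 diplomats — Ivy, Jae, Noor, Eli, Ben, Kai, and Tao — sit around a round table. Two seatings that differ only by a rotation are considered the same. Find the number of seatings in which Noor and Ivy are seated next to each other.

240

Treat {Noor, Ivy} as one unit (2 internal orders) and seat the resulting 6 units around the table: (5)! circular arrangements.
So 2 × (5)! = 2 × 120 = 240.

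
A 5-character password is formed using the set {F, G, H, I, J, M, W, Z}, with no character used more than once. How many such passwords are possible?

6720

Choose and order 5 of the 8 symbols: the first character has 8 options, the next 7, and so on down to 4.
That product is 8 × 7 × 6 × 5 × 4 = 6720.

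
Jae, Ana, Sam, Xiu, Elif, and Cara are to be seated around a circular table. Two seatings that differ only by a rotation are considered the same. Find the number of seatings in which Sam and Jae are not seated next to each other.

All circular seatings of 6 people number (5)! = 120.
Those with Sam next to Jae: fuse the pair into one unit and seat 5 units around a circle — 2·(4)! = 48.
Subtracting, 120 − 48 = 72.

72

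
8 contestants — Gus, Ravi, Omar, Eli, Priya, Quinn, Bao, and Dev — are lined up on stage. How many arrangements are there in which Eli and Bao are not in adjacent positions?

30240

Of the 8! = 40320 arrangements, those with Eli and Bao adjacent number 2 × 7! = 10080 (treat the pair as a block with 2 internal orders).
So 40320 − 10080 = 30240 arrangements keep them apart.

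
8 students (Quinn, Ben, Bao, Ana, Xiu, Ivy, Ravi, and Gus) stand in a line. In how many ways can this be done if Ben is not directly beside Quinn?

30240

There are 8! = 40320 arrangements in all. If Ben and Quinn are adjacent, merging them into one block gives 2·(7)! = 10080 arrangements.
Complementary counting: 40320 − 10080 = 30240.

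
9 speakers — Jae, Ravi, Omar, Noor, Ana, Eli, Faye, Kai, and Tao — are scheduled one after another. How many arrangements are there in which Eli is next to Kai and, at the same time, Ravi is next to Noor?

20160

Treat {Eli,Kai} as one block (2 orders) and {Ravi,Noor} as another (2 orders).
That leaves 7 units to arrange: 2 × 2 × 7! = 4 × 5040 = 20160.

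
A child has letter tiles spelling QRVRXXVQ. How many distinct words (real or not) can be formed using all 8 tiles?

2520

QRVRXXVQ has 8 letters with Q appearing twice, R appearing twice, V appearing twice, and X appearing twice.
The number of distinct arrangements is 8!/(2!·2!·2!·2!) = 40320/16 = 2520.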